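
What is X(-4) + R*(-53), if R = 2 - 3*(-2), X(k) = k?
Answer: -428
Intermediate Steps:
R = 8 (R = 2 + 6 = 8)
X(-4) + R*(-53) = -4 + 8*(-53) = -4 - 424 = -428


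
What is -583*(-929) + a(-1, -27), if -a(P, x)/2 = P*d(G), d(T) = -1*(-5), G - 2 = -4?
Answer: 541617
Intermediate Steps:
G = -2 (G = 2 - 4 = -2)
d(T) = 5
a(P, x) = -10*P (a(P, x) = -2*P*5 = -10*P)
-583*(-929) + a(-1, -27) = -583*(-929) - 10*(-1) = 541607 + 10 = 541617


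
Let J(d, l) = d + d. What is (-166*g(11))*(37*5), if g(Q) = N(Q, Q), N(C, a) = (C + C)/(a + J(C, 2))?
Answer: -61420/3 ≈ -20473.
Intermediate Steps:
J(d, l) = 2*d
N(C, a) = 2*C/(a + 2*C) (N(C, a) = (C + C)/(a + 2*C) = (2*C)/(a + 2*C) = 2*C/(a + 2*C))
g(Q) = ⅔ (g(Q) = 2*Q/(Q + 2*Q) = 2*Q/((3*Q)) = 2*Q*(1/(3*Q)) = ⅔)
(-166*g(11))*(37*5) = (-166*⅔)*(37*5) = -332/3*185 = -61420/3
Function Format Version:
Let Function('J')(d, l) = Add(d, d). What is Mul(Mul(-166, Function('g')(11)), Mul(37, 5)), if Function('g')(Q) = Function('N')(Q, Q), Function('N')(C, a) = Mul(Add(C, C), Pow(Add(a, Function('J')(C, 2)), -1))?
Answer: Rational(-61420, 3) ≈ -20473.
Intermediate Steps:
Function('J')(d, l) = Mul(2, d)
Function('N')(C, a) = Mul(2, C, Pow(Add(a, Mul(2, C)), -1)) (Function('N')(C, a) = Mul(Add(C, C), Pow(Add(a, Mul(2, C)), -1)) = Mul(Mul(2, C), Pow(Add(a, Mul(2, C)), -1)) = Mul(2, C, Pow(Add(a, Mul(2, C)), -1)))
Function('g')(Q) = Rational(2, 3) (Function('g')(Q) = Mul(2, Q, Pow(Add(Q, Mul(2, Q)), -1)) = Mul(2, Q, Pow(Mul(3, Q), -1)) = Mul(2, Q, Mul(Rational(1, 3), Pow(Q, -1))) = Rational(2, 3))
Mul(Mul(-166, Function('g')(11)), Mul(37, 5)) = Mul(Mul(-166, Rational(2, 3)), Mul(37, 5)) = Mul(Rational(-332, 3), 185) = Rational(-61420, 3)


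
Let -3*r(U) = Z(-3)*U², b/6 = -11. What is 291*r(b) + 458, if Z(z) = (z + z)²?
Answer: -15210694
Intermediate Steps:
b = -66 (b = 6*(-11) = -66)
Z(z) = 4*z² (Z(z) = (2*z)² = 4*z²)
r(U) = -12*U² (r(U) = -4*(-3)²*U²/3 = -4*9*U²/3 = -12*U²)
291*r(b) + 458 = 291*(-12*(-66)²) + 458 = 291*(-12*4356) + 458 = 291*(-52272) + 458 = -15211152 + 458 = -15210694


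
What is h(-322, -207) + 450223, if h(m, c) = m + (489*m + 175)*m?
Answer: 51095027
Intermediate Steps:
h(m, c) = m + m*(175 + 489*m) (h(m, c) = m + (175 + 489*m)*m = m + m*(175 + 489*m))
h(-322, -207) + 450223 = -322*(176 + 489*(-322)) + 450223 = -322*(176 - 157458) + 450223 = -322*(-157282) + 450223 = 50644804 + 450223 = 51095027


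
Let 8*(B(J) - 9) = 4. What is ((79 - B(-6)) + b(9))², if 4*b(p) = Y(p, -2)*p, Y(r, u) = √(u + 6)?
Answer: 5476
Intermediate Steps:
Y(r, u) = √(6 + u)
B(J) = 19/2 (B(J) = 9 + (⅛)*4 = 9 + ½ = 19/2)
b(p) = p/2 (b(p) = (√(6 - 2)*p)/4 = (√4*p)/4 = (2*p)/4 = p/2)
((79 - B(-6)) + b(9))² = ((79 - 1*19/2) + (½)*9)² = ((79 - 19/2) + 9/2)² = (139/2 + 9/2)² = 74² = 5476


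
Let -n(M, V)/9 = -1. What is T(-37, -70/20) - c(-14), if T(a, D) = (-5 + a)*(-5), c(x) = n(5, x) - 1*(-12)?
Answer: 189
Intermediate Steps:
n(M, V) = 9 (n(M, V) = -9*(-1) = 9)
c(x) = 21 (c(x) = 9 - 1*(-12) = 9 + 12 = 21)
T(a, D) = 25 - 5*a
T(-37, -70/20) - c(-14) = (25 - 5*(-37)) - 1*21 = (25 + 185) - 21 = 210 - 21 = 189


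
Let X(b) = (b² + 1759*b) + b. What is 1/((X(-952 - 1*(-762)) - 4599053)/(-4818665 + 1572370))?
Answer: 3246295/4897353 ≈ 0.66287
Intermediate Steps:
X(b) = b² + 1760*b
1/((X(-952 - 1*(-762)) - 4599053)/(-4818665 + 1572370)) = 1/(((-952 - 1*(-762))*(1760 + (-952 - 1*(-762))) - 4599053)/(-4818665 + 1572370)) = 1/(((-952 + 762)*(1760 + (-952 + 762)) - 4599053)/(-3246295)) = 1/((-190*(1760 - 190) - 4599053)*(-1/3246295)) = 1/((-190*1570 - 4599053)*(-1/3246295)) = 1/((-298300 - 4599053)*(-1/3246295)) = 1/(-4897353*(-1/3246295)) = 1/(4897353/3246295) = 3246295/4897353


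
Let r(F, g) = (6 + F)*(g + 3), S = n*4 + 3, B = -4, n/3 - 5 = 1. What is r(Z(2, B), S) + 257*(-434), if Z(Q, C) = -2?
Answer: -111226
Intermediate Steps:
n = 18 (n = 15 + 3*1 = 15 + 3 = 18)
S = 75 (S = 18*4 + 3 = 72 + 3 = 75)
r(F, g) = (3 + g)*(6 + F) (r(F, g) = (6 + F)*(3 + g) = (3 + g)*(6 + F))
r(Z(2, B), S) + 257*(-434) = (18 + 3*(-2) + 6*75 - 2*75) + 257*(-434) = (18 - 6 + 450 - 150) - 111538 = 312 - 111538 = -111226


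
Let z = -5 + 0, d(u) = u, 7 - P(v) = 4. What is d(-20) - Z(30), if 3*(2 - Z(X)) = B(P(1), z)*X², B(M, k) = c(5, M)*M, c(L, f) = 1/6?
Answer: 128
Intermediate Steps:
P(v) = 3 (P(v) = 7 - 1*4 = 7 - 4 = 3)
z = -5
c(L, f) = ⅙
B(M, k) = M/6
Z(X) = 2 - X²/6 (Z(X) = 2 - (⅙)*3*X²/3 = 2 - X²/6)
d(-20) - Z(30) = -20 - (2 - ⅙*30²) = -20 - (2 - ⅙*900) = -20 - (2 - 150) = -20 - 1*(-148) = -20 + 148 = 128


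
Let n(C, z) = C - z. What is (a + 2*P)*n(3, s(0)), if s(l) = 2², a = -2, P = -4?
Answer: 10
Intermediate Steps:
s(l) = 4
(a + 2*P)*n(3, s(0)) = (-2 + 2*(-4))*(3 - 1*4) = (-2 - 8)*(3 - 4) = -10*(-1) = 10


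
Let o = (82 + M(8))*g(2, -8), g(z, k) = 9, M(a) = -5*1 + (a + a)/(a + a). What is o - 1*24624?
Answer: -23922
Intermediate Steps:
M(a) = -4 (M(a) = -5 + (2*a)/((2*a)) = -5 + (2*a)*(1/(2*a)) = -5 + 1 = -4)
o = 702 (o = (82 - 4)*9 = 78*9 = 702)
o - 1*24624 = 702 - 1*24624 = 702 - 24624 = -23922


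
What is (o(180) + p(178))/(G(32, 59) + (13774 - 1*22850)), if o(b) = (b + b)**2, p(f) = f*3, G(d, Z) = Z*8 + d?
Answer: -65067/4286 ≈ -15.181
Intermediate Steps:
G(d, Z) = d + 8*Z (G(d, Z) = 8*Z + d = d + 8*Z)
p(f) = 3*f
o(b) = 4*b**2 (o(b) = (2*b)**2 = 4*b**2)
(o(180) + p(178))/(G(32, 59) + (13774 - 1*22850)) = (4*180**2 + 3*178)/((32 + 8*59) + (13774 - 1*22850)) = (4*32400 + 534)/((32 + 472) + (13774 - 22850)) = (129600 + 534)/(504 - 9076) = 130134/(-8572) = 130134*(-1/8572) = -65067/4286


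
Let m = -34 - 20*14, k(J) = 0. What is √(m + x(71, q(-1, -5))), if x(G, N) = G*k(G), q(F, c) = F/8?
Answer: I*√314 ≈ 17.72*I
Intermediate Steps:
q(F, c) = F/8 (q(F, c) = F*(⅛) = F/8)
m = -314 (m = -34 - 280 = -314)
x(G, N) = 0 (x(G, N) = G*0 = 0)
√(m + x(71, q(-1, -5))) = √(-314 + 0) = √(-314) = I*√314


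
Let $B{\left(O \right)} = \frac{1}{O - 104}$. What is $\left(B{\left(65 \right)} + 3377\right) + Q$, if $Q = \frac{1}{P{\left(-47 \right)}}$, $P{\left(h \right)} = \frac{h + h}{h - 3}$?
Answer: $\frac{6190969}{1833} \approx 3377.5$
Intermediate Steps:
$P{\left(h \right)} = \frac{2 h}{-3 + h}$
$Q = \frac{25}{47}$ ($Q = \frac{1}{2 \left(-47\right) \frac{1}{-3 - 47}} = \frac{1}{2 \left(-47\right) \frac{1}{-50}} = \frac{1}{2 \left(-47\right) \left(- \frac{1}{50}\right)} = \frac{1}{\frac{47}{25}} = \frac{25}{47} \approx 0.53191$)
$B{\left(O \right)} = \frac{1}{-104 + O}$
$\left(B{\left(65 \right)} + 3377\right) + Q = \left(\frac{1}{-104 + 65} + 3377\right) + \frac{25}{47} = \left(\frac{1}{-39} + 3377\right) + \frac{25}{47} = \left(- \frac{1}{39} + 3377\right) + \frac{25}{47} = \frac{131702}{39} + \frac{25}{47} = \frac{6190969}{1833}$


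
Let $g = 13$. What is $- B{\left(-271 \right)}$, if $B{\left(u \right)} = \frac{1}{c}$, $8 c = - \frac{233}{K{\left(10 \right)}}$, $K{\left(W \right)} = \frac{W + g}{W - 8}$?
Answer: $\frac{92}{233} \approx 0.39485$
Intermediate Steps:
$K{\left(W \right)} = \frac{13 + W}{-8 + W}$ ($K{\left(W \right)} = \frac{W + 13}{W - 8} = \frac{13 + W}{-8 + W}$)
$c = - \frac{233}{92}$ ($c = \frac{\left(-233\right) \frac{1}{\frac{1}{-8 + 10} \left(13 + 10\right)}}{8} = \frac{\left(-233\right) \frac{1}{\frac{1}{2} \cdot 23}}{8} = \frac{\left(-233\right) \frac{1}{\frac{23}{2}}}{8} = \frac{\left(-233\right) \frac{2}{23}}{8} = \frac{1}{8} \left(- \frac{466}{23}\right) = - \frac{233}{92} \approx -2.5326$)
$B{\left(u \right)} = - \frac{92}{233}$ ($B{\left(u \right)} = \frac{1}{- \frac{233}{92}} = - \frac{92}{233}$)
$- B{\left(-271 \right)} = \left(-1\right) \left(- \frac{92}{233}\right) = \frac{92}{233}$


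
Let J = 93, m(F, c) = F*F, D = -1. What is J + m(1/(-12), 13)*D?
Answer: 13391/144 ≈ 92.993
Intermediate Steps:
m(F, c) = F**2
J + m(1/(-12), 13)*D = 93 + (1/(-12))**2*(-1) = 93 + (-1/12)**2*(-1) = 93 + (1/144)*(-1) = 93 - 1/144 = 13391/144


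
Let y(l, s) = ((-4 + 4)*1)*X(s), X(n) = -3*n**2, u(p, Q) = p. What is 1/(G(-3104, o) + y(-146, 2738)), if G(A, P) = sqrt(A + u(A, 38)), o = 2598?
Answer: -I*sqrt(97)/776 ≈ -0.012692*I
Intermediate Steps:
G(A, P) = sqrt(2)*sqrt(A) (G(A, P) = sqrt(A + A) = sqrt(2*A) = sqrt(2)*sqrt(A))
y(l, s) = 0 (y(l, s) = ((-4 + 4)*1)*(-3*s**2) = (0*1)*(-3*s**2) = 0*(-3*s**2) = 0)
1/(G(-3104, o) + y(-146, 2738)) = 1/(sqrt(2)*sqrt(-3104) + 0) = 1/(sqrt(2)*(4*I*sqrt(194)) + 0) = 1/(8*I*sqrt(97) + 0) = 1/(8*I*sqrt(97)) = -I*sqrt(97)/776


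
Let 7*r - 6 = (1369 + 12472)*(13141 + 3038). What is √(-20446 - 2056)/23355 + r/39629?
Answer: 223933545/277403 + I*√22502/23355 ≈ 807.25 + 0.0064229*I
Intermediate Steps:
r = 223933545/7 (r = 6/7 + ((1369 + 12472)*(13141 + 3038))/7 = 6/7 + (13841*16179)/7 = 6/7 + (⅐)*223933539 = 6/7 + 223933539/7 = 223933545/7 ≈ 3.1990e+7)
√(-20446 - 2056)/23355 + r/39629 = √(-20446 - 2056)/23355 + (223933545/7)/39629 = √(-22502)*(1/23355) + (223933545/7)*(1/39629) = (I*√22502)*(1/23355) + 223933545/277403 = I*√22502/23355 + 223933545/277403 = 223933545/277403 + I*√22502/23355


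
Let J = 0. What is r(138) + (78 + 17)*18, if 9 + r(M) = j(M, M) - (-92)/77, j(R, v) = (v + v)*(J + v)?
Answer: 3063845/77 ≈ 39790.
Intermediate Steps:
j(R, v) = 2*v² (j(R, v) = (v + v)*(0 + v) = (2*v)*v = 2*v²)
r(M) = -601/77 + 2*M² (r(M) = -9 + (2*M² - (-92)/77) = -9 + (2*M² - 1*(-92/77)) = -9 + (2*M² + 92/77) = -9 + (92/77 + 2*M²) = -601/77 + 2*M²)
r(138) + (78 + 17)*18 = (-601/77 + 2*138²) + (78 + 17)*18 = (-601/77 + 2*19044) + 95*18 = (-601/77 + 38088) + 1710 = 2932175/77 + 1710 = 3063845/77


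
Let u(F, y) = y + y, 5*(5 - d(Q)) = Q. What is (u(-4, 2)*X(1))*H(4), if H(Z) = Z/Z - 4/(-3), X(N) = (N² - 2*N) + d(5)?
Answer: 28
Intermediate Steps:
d(Q) = 5 - Q/5
u(F, y) = 2*y
X(N) = 4 + N² - 2*N (X(N) = (N² - 2*N) + (5 - ⅕*5) = (N² - 2*N) + (5 - 1) = (N² - 2*N) + 4 = 4 + N² - 2*N)
H(Z) = 7/3 (H(Z) = 1 - 4*(-⅓) = 1 + 4/3 = 7/3)
(u(-4, 2)*X(1))*H(4) = ((2*2)*(4 + 1² - 2*1))*(7/3) = (4*(4 + 1 - 2))*(7/3) = (4*3)*(7/3) = 12*(7/3) = 28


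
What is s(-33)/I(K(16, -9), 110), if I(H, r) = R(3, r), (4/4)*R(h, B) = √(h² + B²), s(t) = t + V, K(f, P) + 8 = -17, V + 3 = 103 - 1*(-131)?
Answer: 198*√12109/12109 ≈ 1.7993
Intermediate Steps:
V = 231 (V = -3 + (103 - 1*(-131)) = -3 + (103 + 131) = -3 + 234 = 231)
K(f, P) = -25 (K(f, P) = -8 - 17 = -25)
s(t) = 231 + t (s(t) = t + 231 = 231 + t)
R(h, B) = √(B² + h²) (R(h, B) = √(h² + B²) = √(B² + h²))
I(H, r) = √(9 + r²) (I(H, r) = √(r² + 3²) = √(r² + 9) = √(9 + r²))
s(-33)/I(K(16, -9), 110) = (231 - 33)/(√(9 + 110²)) = 198/(√(9 + 12100)) = 198/(√12109) = 198*(√12109/12109) = 198*√12109/12109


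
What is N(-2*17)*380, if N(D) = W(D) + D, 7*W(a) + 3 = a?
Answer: -104500/7 ≈ -14929.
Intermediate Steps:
W(a) = -3/7 + a/7
N(D) = -3/7 + 8*D/7 (N(D) = (-3/7 + D/7) + D = -3/7 + 8*D/7)
N(-2*17)*380 = (-3/7 + 8*(-2*17)/7)*380 = (-3/7 + (8/7)*(-34))*380 = (-3/7 - 272/7)*380 = -275/7*380 = -104500/7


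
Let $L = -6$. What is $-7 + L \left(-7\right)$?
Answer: $35$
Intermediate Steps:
$-7 + L \left(-7\right) = -7 - -42 = -7 + 42 = 35$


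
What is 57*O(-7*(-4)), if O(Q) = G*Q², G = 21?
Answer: 938448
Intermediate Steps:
O(Q) = 21*Q²
57*O(-7*(-4)) = 57*(21*(-7*(-4))²) = 57*(21*28²) = 57*(21*784) = 57*16464 = 938448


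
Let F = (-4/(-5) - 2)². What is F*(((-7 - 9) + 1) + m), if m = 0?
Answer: -108/5 ≈ -21.600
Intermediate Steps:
F = 36/25 (F = (-4*(-⅕) - 2)² = (⅘ - 2)² = (-6/5)² = 36/25 ≈ 1.4400)
F*(((-7 - 9) + 1) + m) = 36*(((-7 - 9) + 1) + 0)/25 = 36*((-16 + 1) + 0)/25 = 36*(-15 + 0)/25 = (36/25)*(-15) = -108/5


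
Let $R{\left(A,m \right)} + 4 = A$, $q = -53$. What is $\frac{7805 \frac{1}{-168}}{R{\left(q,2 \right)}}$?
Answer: $\frac{1115}{1368} \approx 0.81506$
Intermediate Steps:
$R{\left(A,m \right)} = -4 + A$
$\frac{7805 \frac{1}{-168}}{R{\left(q,2 \right)}} = \frac{7805 \frac{1}{-168}}{-4 - 53} = \frac{7805 \left(- \frac{1}{168}\right)}{-57} = \left(- \frac{1115}{24}\right) \left(- \frac{1}{57}\right) = \frac{1115}{1368}$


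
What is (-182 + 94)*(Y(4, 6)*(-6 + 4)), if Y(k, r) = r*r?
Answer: 6336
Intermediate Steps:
Y(k, r) = r**2
(-182 + 94)*(Y(4, 6)*(-6 + 4)) = (-182 + 94)*(6**2*(-6 + 4)) = -3168*(-2) = -88*(-72) = 6336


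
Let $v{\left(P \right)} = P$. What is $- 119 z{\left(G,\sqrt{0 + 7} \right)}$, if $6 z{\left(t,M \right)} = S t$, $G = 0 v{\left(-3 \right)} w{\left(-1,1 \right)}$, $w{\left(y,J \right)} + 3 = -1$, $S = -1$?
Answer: $0$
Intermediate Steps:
$w{\left(y,J \right)} = -4$ ($w{\left(y,J \right)} = -3 - 1 = -4$)
$G = 0$ ($G = 0 \left(-3\right) \left(-4\right) = 0 \left(-4\right) = 0$)
$z{\left(t,M \right)} = - \frac{t}{6}$ ($z{\left(t,M \right)} = \frac{\left(-1\right) t}{6} = - \frac{t}{6}$)
$- 119 z{\left(G,\sqrt{0 + 7} \right)} = - 119 \left(\left(- \frac{1}{6}\right) 0\right) = \left(-119\right) 0 = 0$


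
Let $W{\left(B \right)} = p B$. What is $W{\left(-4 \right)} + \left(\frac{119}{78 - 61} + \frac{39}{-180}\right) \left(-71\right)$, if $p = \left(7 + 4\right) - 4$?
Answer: $- \frac{30577}{60} \approx -509.62$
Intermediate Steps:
$p = 7$ ($p = 11 - 4 = 7$)
$W{\left(B \right)} = 7 B$
$W{\left(-4 \right)} + \left(\frac{119}{78 - 61} + \frac{39}{-180}\right) \left(-71\right) = 7 \left(-4\right) + \left(\frac{119}{78 - 61} + \frac{39}{-180}\right) \left(-71\right) = -28 + \left(\frac{119}{78 - 61} + 39 \left(- \frac{1}{180}\right)\right) \left(-71\right) = -28 + \left(\frac{119}{17} - \frac{13}{60}\right) \left(-71\right) = -28 + \left(119 \cdot \frac{1}{17} - \frac{13}{60}\right) \left(-71\right) = -28 + \left(7 - \frac{13}{60}\right) \left(-71\right) = -28 + \frac{407}{60} \left(-71\right) = -28 - \frac{28897}{60} = - \frac{30577}{60}$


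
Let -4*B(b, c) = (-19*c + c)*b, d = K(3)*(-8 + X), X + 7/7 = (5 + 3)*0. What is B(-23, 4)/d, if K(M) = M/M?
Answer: 46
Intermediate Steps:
K(M) = 1
X = -1 (X = -1 + (5 + 3)*0 = -1 + 8*0 = -1 + 0 = -1)
d = -9 (d = 1*(-8 - 1) = 1*(-9) = -9)
B(b, c) = 9*b*c/2 (B(b, c) = -(-19*c + c)*b/4 = -(-18*c)*b/4 = -(-9)*b*c/2 = 9*b*c/2)
B(-23, 4)/d = ((9/2)*(-23)*4)/(-9) = -414*(-1/9) = 46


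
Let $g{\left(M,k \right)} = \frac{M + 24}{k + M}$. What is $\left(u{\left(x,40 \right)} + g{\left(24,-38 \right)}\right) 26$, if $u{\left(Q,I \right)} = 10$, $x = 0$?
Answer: $\frac{1196}{7} \approx 170.86$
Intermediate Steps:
$g{\left(M,k \right)} = \frac{24 + M}{M + k}$
$\left(u{\left(x,40 \right)} + g{\left(24,-38 \right)}\right) 26 = \left(10 + \frac{24 + 24}{24 - 38}\right) 26 = \left(10 + \frac{1}{-14} \cdot 48\right) 26 = \left(10 - \frac{24}{7}\right) 26 = \frac{46}{7} \cdot 26 = \frac{1196}{7}$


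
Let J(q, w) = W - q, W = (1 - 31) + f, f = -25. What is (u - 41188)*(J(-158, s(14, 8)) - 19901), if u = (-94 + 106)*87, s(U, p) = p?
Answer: 794770912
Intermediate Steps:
W = -55 (W = (1 - 31) - 25 = -30 - 25 = -55)
J(q, w) = -55 - q
u = 1044 (u = 12*87 = 1044)
(u - 41188)*(J(-158, s(14, 8)) - 19901) = (1044 - 41188)*((-55 - 1*(-158)) - 19901) = -40144*((-55 + 158) - 19901) = -40144*(103 - 19901) = -40144*(-19798) = 794770912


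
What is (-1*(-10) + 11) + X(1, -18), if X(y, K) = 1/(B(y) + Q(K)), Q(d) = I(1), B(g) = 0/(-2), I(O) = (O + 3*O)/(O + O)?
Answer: 43/2 ≈ 21.500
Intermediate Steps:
I(O) = 2 (I(O) = (4*O)/((2*O)) = (4*O)*(1/(2*O)) = 2)
B(g) = 0 (B(g) = 0*(-½) = 0)
Q(d) = 2
X(y, K) = ½ (X(y, K) = 1/(0 + 2) = 1/2 = ½)
(-1*(-10) + 11) + X(1, -18) = (-1*(-10) + 11) + ½ = (10 + 11) + ½ = 21 + ½ = 43/2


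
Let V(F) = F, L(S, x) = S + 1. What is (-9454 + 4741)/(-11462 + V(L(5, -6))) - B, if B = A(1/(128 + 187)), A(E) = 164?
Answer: -1874071/11456 ≈ -163.59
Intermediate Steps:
L(S, x) = 1 + S
B = 164
(-9454 + 4741)/(-11462 + V(L(5, -6))) - B = (-9454 + 4741)/(-11462 + (1 + 5)) - 1*164 = -4713/(-11462 + 6) - 164 = -4713/(-11456) - 164 = -4713*(-1/11456) - 164 = 4713/11456 - 164 = -1874071/11456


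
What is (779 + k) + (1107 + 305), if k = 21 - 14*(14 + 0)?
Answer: 2016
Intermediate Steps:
k = -175 (k = 21 - 14*14 = 21 - 196 = -175)
(779 + k) + (1107 + 305) = (779 - 175) + (1107 + 305) = 604 + 1412 = 2016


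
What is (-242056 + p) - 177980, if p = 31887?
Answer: -388149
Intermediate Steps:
(-242056 + p) - 177980 = (-242056 + 31887) - 177980 = -210169 - 177980 = -388149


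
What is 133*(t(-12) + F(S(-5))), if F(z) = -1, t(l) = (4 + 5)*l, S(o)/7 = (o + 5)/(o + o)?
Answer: -14497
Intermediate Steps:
S(o) = 7*(5 + o)/(2*o) (S(o) = 7*((o + 5)/(o + o)) = 7*((5 + o)/((2*o))) = 7*((5 + o)*(1/(2*o))) = 7*((5 + o)/(2*o)) = 7*(5 + o)/(2*o))
t(l) = 9*l
133*(t(-12) + F(S(-5))) = 133*(9*(-12) - 1) = 133*(-108 - 1) = 133*(-109) = -14497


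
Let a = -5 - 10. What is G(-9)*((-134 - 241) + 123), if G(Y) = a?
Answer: 3780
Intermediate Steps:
a = -15
G(Y) = -15
G(-9)*((-134 - 241) + 123) = -15*((-134 - 241) + 123) = -15*(-375 + 123) = -15*(-252) = 3780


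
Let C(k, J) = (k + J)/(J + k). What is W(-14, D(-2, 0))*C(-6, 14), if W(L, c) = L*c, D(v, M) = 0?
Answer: 0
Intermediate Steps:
C(k, J) = 1 (C(k, J) = (J + k)/(J + k) = 1)
W(-14, D(-2, 0))*C(-6, 14) = -14*0*1 = 0*1 = 0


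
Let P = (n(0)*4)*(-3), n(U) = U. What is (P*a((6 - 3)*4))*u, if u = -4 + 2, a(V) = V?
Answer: 0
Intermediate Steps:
P = 0 (P = (0*4)*(-3) = 0*(-3) = 0)
u = -2
(P*a((6 - 3)*4))*u = (0*((6 - 3)*4))*(-2) = (0*(3*4))*(-2) = (0*12)*(-2) = 0*(-2) = 0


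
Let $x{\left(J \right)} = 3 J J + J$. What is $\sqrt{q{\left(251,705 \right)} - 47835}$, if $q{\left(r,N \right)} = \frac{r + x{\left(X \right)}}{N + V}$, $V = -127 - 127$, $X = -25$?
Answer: $\frac{2 i \sqrt{20100701}}{41} \approx 218.7 i$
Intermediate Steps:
$V = -254$ ($V = -127 - 127 = -254$)
$x{\left(J \right)} = J + 3 J^{2}$ ($x{\left(J \right)} = 3 J^{2} + J = J + 3 J^{2}$)
$q{\left(r,N \right)} = \frac{1850 + r}{-254 + N}$ ($q{\left(r,N \right)} = \frac{r - 25 \left(1 + 3 \left(-25\right)\right)}{N - 254} = \frac{r - 25 \left(1 - 75\right)}{-254 + N} = \frac{r - -1850}{-254 + N} = \frac{r + 1850}{-254 + N} = \frac{1850 + r}{-254 + N}$)
$\sqrt{q{\left(251,705 \right)} - 47835} = \sqrt{\frac{1850 + 251}{-254 + 705} - 47835} = \sqrt{\frac{1}{451} \cdot 2101 - 47835} = \sqrt{\frac{191}{41} - 47835} = \sqrt{- \frac{1961044}{41}} = \frac{2 i \sqrt{20100701}}{41}$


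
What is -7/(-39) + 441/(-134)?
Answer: -16261/5226 ≈ -3.1116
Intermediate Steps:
-7/(-39) + 441/(-134) = -7*(-1/39) + 441*(-1/134) = 7/39 - 441/134 = -16261/5226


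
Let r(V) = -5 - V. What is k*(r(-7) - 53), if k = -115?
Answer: 5865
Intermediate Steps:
k*(r(-7) - 53) = -115*((-5 - 1*(-7)) - 53) = -115*((-5 + 7) - 53) = -115*(2 - 53) = -115*(-51) = 5865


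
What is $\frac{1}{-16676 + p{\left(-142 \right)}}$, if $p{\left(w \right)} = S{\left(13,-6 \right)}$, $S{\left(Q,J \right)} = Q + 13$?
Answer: $- \frac{1}{16650} \approx -6.006 \cdot 10^{-5}$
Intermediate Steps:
$S{\left(Q,J \right)} = 13 + Q$
$p{\left(w \right)} = 26$ ($p{\left(w \right)} = 13 + 13 = 26$)
$\frac{1}{-16676 + p{\left(-142 \right)}} = \frac{1}{-16676 + 26} = \frac{1}{-16650} = - \frac{1}{16650}$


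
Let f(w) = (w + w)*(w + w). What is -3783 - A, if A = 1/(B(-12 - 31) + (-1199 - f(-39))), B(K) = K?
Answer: -27714257/7326 ≈ -3783.0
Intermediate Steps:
f(w) = 4*w² (f(w) = (2*w)*(2*w) = 4*w²)
A = -1/7326 (A = 1/((-12 - 31) + (-1199 - 4*(-39)²)) = 1/(-43 + (-1199 - 4*1521)) = 1/(-43 + (-1199 - 1*6084)) = 1/(-43 + (-1199 - 6084)) = 1/(-43 - 7283) = 1/(-7326) = -1/7326 ≈ -0.00013650)
-3783 - A = -3783 - 1*(-1/7326) = -3783 + 1/7326 = -27714257/7326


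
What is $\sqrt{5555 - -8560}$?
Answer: $\sqrt{14115} \approx 118.81$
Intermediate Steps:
$\sqrt{5555 - -8560} = \sqrt{5555 + 8560} = \sqrt{14115}$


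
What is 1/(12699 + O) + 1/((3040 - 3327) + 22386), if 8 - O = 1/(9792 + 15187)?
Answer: 869419073/7014402751048 ≈ 0.00012395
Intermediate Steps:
O = 199831/24979 (O = 8 - 1/(9792 + 15187) = 8 - 1/24979 = 199831/24979 ≈ 8.0000)
1/(12699 + O) + 1/((3040 - 3327) + 22386) = 1/(12699 + 199831/24979) + 1/((3040 - 3327) + 22386) = 1/(317408152/24979) + 1/(-287 + 22386) = 24979/317408152 + 1/22099 = 869419073/7014402751048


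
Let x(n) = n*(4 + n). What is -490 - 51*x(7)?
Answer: -4417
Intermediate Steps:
-490 - 51*x(7) = -490 - 357*(4 + 7) = -490 - 357*11 = -490 - 51*77 = -490 - 3927 = -4417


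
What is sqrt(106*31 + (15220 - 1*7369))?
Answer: sqrt(11137) ≈ 105.53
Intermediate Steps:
sqrt(106*31 + (15220 - 1*7369)) = sqrt(3286 + (15220 - 7369)) = sqrt(3286 + 7851) = sqrt(11137)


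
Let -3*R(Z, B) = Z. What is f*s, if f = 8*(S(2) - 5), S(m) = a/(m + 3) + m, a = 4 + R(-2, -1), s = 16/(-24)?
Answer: 496/45 ≈ 11.022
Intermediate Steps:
R(Z, B) = -Z/3
s = -⅔ (s = 16*(-1/24) = -⅔ ≈ -0.66667)
a = 14/3 (a = 4 - ⅓*(-2) = 4 + ⅔ = 14/3 ≈ 4.6667)
S(m) = m + 14/(3*(3 + m)) (S(m) = (14/3)/(m + 3) + m = (14/3)/(3 + m) + m = 14/(3*(3 + m)) + m = m + 14/(3*(3 + m)))
f = -248/15 (f = 8*((14/3 + 2² + 3*2)/(3 + 2) - 5) = 8*((14/3 + 4 + 6)/5 - 5) = 8*((⅕)*(44/3) - 5) = 8*(44/15 - 5) = 8*(-31/15) = -248/15 ≈ -16.533)
f*s = -248/15*(-⅔) = 496/45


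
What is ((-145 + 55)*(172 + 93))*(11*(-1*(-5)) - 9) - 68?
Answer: -1097168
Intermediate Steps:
((-145 + 55)*(172 + 93))*(11*(-1*(-5)) - 9) - 68 = (-90*265)*(11*5 - 9) - 68 = -23850*(55 - 9) - 68 = -23850*46 - 68 = -1097100 - 68 = -1097168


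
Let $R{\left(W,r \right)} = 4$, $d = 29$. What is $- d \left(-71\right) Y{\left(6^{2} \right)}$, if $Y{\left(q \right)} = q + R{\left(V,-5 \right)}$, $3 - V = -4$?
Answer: $82360$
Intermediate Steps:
$V = 7$ ($V = 3 - -4 = 3 + 4 = 7$)
$Y{\left(q \right)} = 4 + q$ ($Y{\left(q \right)} = q + 4 = 4 + q$)
$- d \left(-71\right) Y{\left(6^{2} \right)} = \left(-1\right) 29 \left(-71\right) \left(4 + 6^{2}\right) = \left(-29\right) \left(-71\right) \left(4 + 36\right) = 2059 \cdot 40 = 82360$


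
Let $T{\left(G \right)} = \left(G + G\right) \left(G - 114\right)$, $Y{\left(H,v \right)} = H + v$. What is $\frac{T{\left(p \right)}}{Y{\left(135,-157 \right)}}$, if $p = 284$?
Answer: $- \frac{48280}{11} \approx -4389.1$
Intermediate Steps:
$T{\left(G \right)} = 2 G \left(-114 + G\right)$
$\frac{T{\left(p \right)}}{Y{\left(135,-157 \right)}} = \frac{2 \cdot 284 \left(-114 + 284\right)}{135 - 157} = \frac{2 \cdot 284 \cdot 170}{-22} = 96560 \left(- \frac{1}{22}\right) = - \frac{48280}{11}$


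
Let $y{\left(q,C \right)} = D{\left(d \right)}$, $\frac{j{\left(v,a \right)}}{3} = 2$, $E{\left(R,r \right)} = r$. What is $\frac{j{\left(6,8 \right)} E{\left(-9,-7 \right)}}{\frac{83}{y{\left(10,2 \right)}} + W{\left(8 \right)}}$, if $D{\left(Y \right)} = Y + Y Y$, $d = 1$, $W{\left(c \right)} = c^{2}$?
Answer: $- \frac{84}{211} \approx -0.3981$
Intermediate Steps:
$j{\left(v,a \right)} = 6$ ($j{\left(v,a \right)} = 3 \cdot 2 = 6$)
$D{\left(Y \right)} = Y + Y^{2}$
$y{\left(q,C \right)} = 2$ ($y{\left(q,C \right)} = 1 \left(1 + 1\right) = 1 \cdot 2 = 2$)
$\frac{j{\left(6,8 \right)} E{\left(-9,-7 \right)}}{\frac{83}{y{\left(10,2 \right)}} + W{\left(8 \right)}} = \frac{6 \left(-7\right)}{\frac{83}{2} + 8^{2}} = - \frac{42}{83 \cdot \frac{1}{2} + 64} = - \frac{42}{\frac{83}{2} + 64} = - \frac{42}{\frac{211}{2}} = \left(-42\right) \frac{2}{211} = - \frac{84}{211}$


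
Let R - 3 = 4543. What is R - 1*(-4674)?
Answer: 9220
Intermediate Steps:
R = 4546 (R = 3 + 4543 = 4546)
R - 1*(-4674) = 4546 - 1*(-4674) = 4546 + 4674 = 9220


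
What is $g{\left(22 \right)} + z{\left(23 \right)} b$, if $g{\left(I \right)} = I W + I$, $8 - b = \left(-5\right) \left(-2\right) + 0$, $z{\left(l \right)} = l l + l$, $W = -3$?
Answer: $-1148$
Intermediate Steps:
$z{\left(l \right)} = l + l^{2}$ ($z{\left(l \right)} = l^{2} + l = l + l^{2}$)
$b = -2$ ($b = 8 - \left(\left(-5\right) \left(-2\right) + 0\right) = 8 - \left(10 + 0\right) = 8 - 10 = -2$)
$g{\left(I \right)} = - 2 I$ ($g{\left(I \right)} = I \left(-3\right) + I = - 3 I + I = - 2 I$)
$g{\left(22 \right)} + z{\left(23 \right)} b = \left(-2\right) 22 + 23 \left(1 + 23\right) \left(-2\right) = -44 + 23 \cdot 24 \left(-2\right) = -44 + 552 \left(-2\right) = -44 - 1104 = -1148$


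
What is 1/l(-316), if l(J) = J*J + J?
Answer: 1/99540 ≈ 1.0046e-5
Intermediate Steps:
l(J) = J + J² (l(J) = J² + J = J + J²)
1/l(-316) = 1/(-316*(1 - 316)) = 1/(-316*(-315)) = 1/99540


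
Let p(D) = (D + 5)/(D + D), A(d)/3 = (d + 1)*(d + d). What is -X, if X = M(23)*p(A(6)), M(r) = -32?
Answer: 1028/63 ≈ 16.317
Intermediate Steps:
A(d) = 6*d*(1 + d) (A(d) = 3*((d + 1)*(d + d)) = 3*((1 + d)*(2*d)) = 3*(2*d*(1 + d)) = 6*d*(1 + d))
p(D) = (5 + D)/(2*D) (p(D) = (5 + D)/((2*D)) = (5 + D)*(1/(2*D)) = (5 + D)/(2*D))
X = -1028/63 (X = -16*(5 + 6*6*(1 + 6))/(6*6*(1 + 6)) = -16*(5 + 6*6*7)/(6*6*7) = -16*(5 + 252)/252 = -16*257/252 = -32*257/504 = -1028/63 ≈ -16.317)
-X = -1*(-1028/63) = 1028/63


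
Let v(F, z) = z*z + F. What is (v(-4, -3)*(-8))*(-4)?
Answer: 160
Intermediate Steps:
v(F, z) = F + z² (v(F, z) = z² + F = F + z²)
(v(-4, -3)*(-8))*(-4) = ((-4 + (-3)²)*(-8))*(-4) = ((-4 + 9)*(-8))*(-4) = (5*(-8))*(-4) = -40*(-4) = 160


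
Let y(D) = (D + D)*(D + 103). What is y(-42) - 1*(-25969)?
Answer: 20845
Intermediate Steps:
y(D) = 2*D*(103 + D) (y(D) = (2*D)*(103 + D) = 2*D*(103 + D))
y(-42) - 1*(-25969) = 2*(-42)*(103 - 42) - 1*(-25969) = 2*(-42)*61 + 25969 = -5124 + 25969 = 20845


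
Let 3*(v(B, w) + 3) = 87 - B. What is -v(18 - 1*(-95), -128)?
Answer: 35/3 ≈ 11.667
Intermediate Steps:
v(B, w) = 26 - B/3 (v(B, w) = -3 + (87 - B)/3 = -3 + (29 - B/3) = 26 - B/3)
-v(18 - 1*(-95), -128) = -(26 - (18 - 1*(-95))/3) = -(26 - (18 + 95)/3) = -(26 - 1/3*113) = -(26 - 113/3) = -1*(-35/3) = 35/3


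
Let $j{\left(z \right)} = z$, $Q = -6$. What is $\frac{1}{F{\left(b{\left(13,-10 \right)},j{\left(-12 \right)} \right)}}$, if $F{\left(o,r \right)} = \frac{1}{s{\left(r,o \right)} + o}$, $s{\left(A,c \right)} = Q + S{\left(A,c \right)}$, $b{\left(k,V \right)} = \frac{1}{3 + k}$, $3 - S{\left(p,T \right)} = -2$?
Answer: $- \frac{15}{16} \approx -0.9375$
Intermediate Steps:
$S{\left(p,T \right)} = 5$ ($S{\left(p,T \right)} = 3 - -2 = 3 + 2 = 5$)
$s{\left(A,c \right)} = -1$ ($s{\left(A,c \right)} = -6 + 5 = -1$)
$F{\left(o,r \right)} = \frac{1}{-1 + o}$
$\frac{1}{F{\left(b{\left(13,-10 \right)},j{\left(-12 \right)} \right)}} = \frac{1}{\frac{1}{-1 + \frac{1}{3 + 13}}} = \frac{1}{\frac{1}{-1 + \frac{1}{16}}} = \frac{1}{\frac{1}{- \frac{15}{16}}} = \frac{1}{- \frac{16}{15}} = - \frac{15}{16}$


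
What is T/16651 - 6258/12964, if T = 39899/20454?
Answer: -38050528541/78844166751 ≈ -0.48260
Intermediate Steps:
T = 39899/20454 (T = 39899*(1/20454) = 39899/20454 ≈ 1.9507)
T/16651 - 6258/12964 = (39899/20454)/16651 - 6258/12964 = (39899/20454)*(1/16651) - 6258*1/12964 = 39899/340579554 - 447/926 = -38050528541/78844166751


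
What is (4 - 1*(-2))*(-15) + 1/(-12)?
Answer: -1081/12 ≈ -90.083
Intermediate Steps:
(4 - 1*(-2))*(-15) + 1/(-12) = (4 + 2)*(-15) - 1/12 = 6*(-15) - 1/12 = -90 - 1/12 = -1081/12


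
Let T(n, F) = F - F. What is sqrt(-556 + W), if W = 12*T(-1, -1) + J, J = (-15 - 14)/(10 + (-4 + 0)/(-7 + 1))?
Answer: I*sqrt(35758)/8 ≈ 23.637*I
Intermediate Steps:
T(n, F) = 0
J = -87/32 (J = -29/(10 - 4/(-6)) = -29/(10 - 4*(-1/6)) = -29/(10 + 2/3) = -29/32/3 = -29*3/32 = -87/32 ≈ -2.7188)
W = -87/32 (W = 12*0 - 87/32 = 0 - 87/32 = -87/32 ≈ -2.7188)
sqrt(-556 + W) = sqrt(-556 - 87/32) = sqrt(-17879/32) = I*sqrt(35758)/8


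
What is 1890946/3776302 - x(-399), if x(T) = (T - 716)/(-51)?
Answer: -2057069242/96295701 ≈ -21.362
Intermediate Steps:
x(T) = 716/51 - T/51 (x(T) = (-716 + T)*(-1/51) = 716/51 - T/51)
1890946/3776302 - x(-399) = 1890946/3776302 - (716/51 - 1/51*(-399)) = 1890946*(1/3776302) - (716/51 + 133/17) = 945473/1888151 - 1*1115/51 = 945473/1888151 - 1115/51 = -2057069242/96295701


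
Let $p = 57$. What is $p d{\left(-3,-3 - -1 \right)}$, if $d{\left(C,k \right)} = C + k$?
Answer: $-285$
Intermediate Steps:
$p d{\left(-3,-3 - -1 \right)} = 57 \left(-3 - 2\right) = 57 \left(-5\right) = -285$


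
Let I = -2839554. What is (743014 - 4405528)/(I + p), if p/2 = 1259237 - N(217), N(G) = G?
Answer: 1831257/160757 ≈ 11.391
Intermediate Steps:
p = 2518040 (p = 2*(1259237 - 1*217) = 2*(1259237 - 217) = 2*1259020 = 2518040)
(743014 - 4405528)/(I + p) = (743014 - 4405528)/(-2839554 + 2518040) = -3662514/(-321514) = -3662514*(-1/321514) = 1831257/160757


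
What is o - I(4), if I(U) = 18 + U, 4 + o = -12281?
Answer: -12307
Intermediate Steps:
o = -12285 (o = -4 - 12281 = -12285)
o - I(4) = -12285 - (18 + 4) = -12285 - 1*22 = -12285 - 22 = -12307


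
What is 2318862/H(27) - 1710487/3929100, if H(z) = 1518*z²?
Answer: 401009896627/241557138900 ≈ 1.6601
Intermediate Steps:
2318862/H(27) - 1710487/3929100 = 2318862/((1518*27²)) - 1710487/3929100 = 2318862/((1518*729)) - 1710487*1/3929100 = 2318862/1106622 - 1710487/3929100 = 2318862*(1/1106622) - 1710487/3929100 = 386477/184437 - 1710487/3929100 = 401009896627/241557138900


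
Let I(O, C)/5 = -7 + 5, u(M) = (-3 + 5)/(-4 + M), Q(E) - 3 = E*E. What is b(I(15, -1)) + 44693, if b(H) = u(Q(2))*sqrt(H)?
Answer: 44693 + 2*I*sqrt(10)/3 ≈ 44693.0 + 2.1082*I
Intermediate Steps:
Q(E) = 3 + E**2 (Q(E) = 3 + E*E = 3 + E**2)
u(M) = 2/(-4 + M)
I(O, C) = -10 (I(O, C) = 5*(-7 + 5) = 5*(-2) = -10)
b(H) = 2*sqrt(H)/3 (b(H) = (2/(-4 + (3 + 2**2)))*sqrt(H) = (2/(-4 + (3 + 4)))*sqrt(H) = (2/(-4 + 7))*sqrt(H) = (2/3)*sqrt(H) = (2*(1/3))*sqrt(H) = 2*sqrt(H)/3)
b(I(15, -1)) + 44693 = 2*sqrt(-10)/3 + 44693 = 2*(I*sqrt(10))/3 + 44693 = 2*I*sqrt(10)/3 + 44693 = 44693 + 2*I*sqrt(10)/3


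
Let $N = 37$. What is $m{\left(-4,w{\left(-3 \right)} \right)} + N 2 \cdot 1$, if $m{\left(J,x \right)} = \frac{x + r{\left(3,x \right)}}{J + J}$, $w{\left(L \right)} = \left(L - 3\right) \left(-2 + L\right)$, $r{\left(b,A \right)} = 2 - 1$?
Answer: $\frac{561}{8} \approx 70.125$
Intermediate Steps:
$r{\left(b,A \right)} = 1$ ($r{\left(b,A \right)} = 2 - 1 = 1$)
$w{\left(L \right)} = \left(-3 + L\right) \left(-2 + L\right)$
$m{\left(J,x \right)} = \frac{1 + x}{2 J}$ ($m{\left(J,x \right)} = \frac{x + 1}{J + J} = \frac{1 + x}{2 J}$)
$m{\left(-4,w{\left(-3 \right)} \right)} + N 2 \cdot 1 = \frac{1 + \left(6 + \left(-3\right)^{2} - -15\right)}{2 \left(-4\right)} + 37 \cdot 2 \cdot 1 = \frac{1}{2} \left(- \frac{1}{4}\right) \left(1 + \left(6 + 9 + 15\right)\right) + 37 \cdot 2 = \frac{1}{2} \left(- \frac{1}{4}\right) \left(1 + 30\right) + 74 = \frac{1}{2} \left(- \frac{1}{4}\right) 31 + 74 = - \frac{31}{8} + 74 = \frac{561}{8}$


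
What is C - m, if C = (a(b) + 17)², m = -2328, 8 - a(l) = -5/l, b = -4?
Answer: 46273/16 ≈ 2892.1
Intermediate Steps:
a(l) = 8 + 5/l (a(l) = 8 - (-5)/l = 8 + 5/l)
C = 9025/16 (C = ((8 + 5/(-4)) + 17)² = ((8 + 5*(-¼)) + 17)² = ((8 - 5/4) + 17)² = (27/4 + 17)² = (95/4)² = 9025/16 ≈ 564.06)
C - m = 9025/16 - 1*(-2328) = 9025/16 + 2328 = 46273/16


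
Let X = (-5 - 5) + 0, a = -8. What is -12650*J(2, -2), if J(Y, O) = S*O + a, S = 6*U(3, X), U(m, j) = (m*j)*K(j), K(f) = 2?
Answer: -9006800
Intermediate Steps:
X = -10 (X = -10 + 0 = -10)
U(m, j) = 2*j*m (U(m, j) = (m*j)*2 = (j*m)*2 = 2*j*m)
S = -360 (S = 6*(2*(-10)*3) = 6*(-60) = -360)
J(Y, O) = -8 - 360*O (J(Y, O) = -360*O - 8 = -8 - 360*O)
-12650*J(2, -2) = -12650*(-8 - 360*(-2)) = -12650*(-8 + 720) = -12650*712 = -9006800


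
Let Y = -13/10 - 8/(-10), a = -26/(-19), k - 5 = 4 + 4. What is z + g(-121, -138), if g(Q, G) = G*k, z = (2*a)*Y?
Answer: -34112/19 ≈ -1795.4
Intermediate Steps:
k = 13 (k = 5 + (4 + 4) = 5 + 8 = 13)
a = 26/19 (a = -26*(-1/19) = 26/19 ≈ 1.3684)
Y = -½ (Y = -13*⅒ - 8*(-⅒) = -13/10 + ⅘ = -½ ≈ -0.50000)
z = -26/19 (z = (2*(26/19))*(-½) = (52/19)*(-½) = -26/19 ≈ -1.3684)
g(Q, G) = 13*G (g(Q, G) = G*13 = 13*G)
z + g(-121, -138) = -26/19 + 13*(-138) = -26/19 - 1794 = -34112/19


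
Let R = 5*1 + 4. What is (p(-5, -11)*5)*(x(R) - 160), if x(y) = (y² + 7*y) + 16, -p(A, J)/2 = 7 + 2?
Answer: 0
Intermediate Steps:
p(A, J) = -18 (p(A, J) = -2*(7 + 2) = -2*9 = -18)
R = 9 (R = 5 + 4 = 9)
x(y) = 16 + y² + 7*y
(p(-5, -11)*5)*(x(R) - 160) = (-18*5)*((16 + 9² + 7*9) - 160) = -90*((16 + 81 + 63) - 160) = -90*(160 - 160) = -90*0 = 0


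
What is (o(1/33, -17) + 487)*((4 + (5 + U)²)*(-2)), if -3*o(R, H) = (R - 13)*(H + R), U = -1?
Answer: -54053960/3267 ≈ -16545.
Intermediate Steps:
o(R, H) = -(-13 + R)*(H + R)/3 (o(R, H) = -(R - 13)*(H + R)/3 = -(-13 + R)*(H + R)/3)
(o(1/33, -17) + 487)*((4 + (5 + U)²)*(-2)) = ((-(1/33)²/3 + (13/3)*(-17) + (13/3)/33 - ⅓*(-17)/33) + 487)*((4 + (5 - 1)²)*(-2)) = ((-(1/33)²/3 - 221/3 + (13/3)*(1/33) - ⅓*(-17)*1/33) + 487)*((4 + 4²)*(-2)) = ((-⅓*1/1089 - 221/3 + 13/99 + 17/99) + 487)*((4 + 16)*(-2)) = ((-1/3267 - 221/3 + 13/99 + 17/99) + 487)*(20*(-2)) = (-239680/3267 + 487)*(-40) = (1351349/3267)*(-40) = -54053960/3267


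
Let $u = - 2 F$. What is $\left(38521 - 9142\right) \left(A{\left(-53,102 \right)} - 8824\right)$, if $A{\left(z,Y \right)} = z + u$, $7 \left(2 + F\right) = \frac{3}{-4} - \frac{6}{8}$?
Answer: $-260667276$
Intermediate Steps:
$F = - \frac{31}{14}$ ($F = -2 + \frac{\frac{3}{-4} - \frac{6}{8}}{7} = -2 + \frac{3 \left(- \frac{1}{4}\right) - \frac{3}{4}}{7} = -2 + \frac{- \frac{3}{4} - \frac{3}{4}}{7} = -2 + \frac{1}{7} \left(- \frac{3}{2}\right) = -2 - \frac{3}{14} = - \frac{31}{14} \approx -2.2143$)
$u = \frac{31}{7}$ ($u = \left(-2\right) \left(- \frac{31}{14}\right) = \frac{31}{7} \approx 4.4286$)
$A{\left(z,Y \right)} = \frac{31}{7} + z$ ($A{\left(z,Y \right)} = z + \frac{31}{7} = \frac{31}{7} + z$)
$\left(38521 - 9142\right) \left(A{\left(-53,102 \right)} - 8824\right) = \left(38521 - 9142\right) \left(\left(\frac{31}{7} - 53\right) - 8824\right) = 29379 \left(- \frac{340}{7} - 8824\right) = 29379 \left(- \frac{62108}{7}\right) = -260667276$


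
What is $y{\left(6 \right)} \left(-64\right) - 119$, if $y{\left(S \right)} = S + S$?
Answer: $-887$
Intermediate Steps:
$y{\left(S \right)} = 2 S$
$y{\left(6 \right)} \left(-64\right) - 119 = 2 \cdot 6 \left(-64\right) - 119 = 12 \left(-64\right) - 119 = -768 - 119 = -887$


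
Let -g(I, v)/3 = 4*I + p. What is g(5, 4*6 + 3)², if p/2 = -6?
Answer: 576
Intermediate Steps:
p = -12 (p = 2*(-6) = -12)
g(I, v) = 36 - 12*I (g(I, v) = -3*(4*I - 12) = -3*(-12 + 4*I) = 36 - 12*I)
g(5, 4*6 + 3)² = (36 - 12*5)² = (36 - 60)² = (-24)² = 576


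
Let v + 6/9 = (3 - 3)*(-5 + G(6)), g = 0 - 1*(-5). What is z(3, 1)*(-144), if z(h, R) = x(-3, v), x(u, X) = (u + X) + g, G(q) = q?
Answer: -192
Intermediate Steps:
g = 5 (g = 0 + 5 = 5)
v = -⅔ (v = -⅔ + (3 - 3)*(-5 + 6) = -⅔ + 0*1 = -⅔ + 0 = -⅔ ≈ -0.66667)
x(u, X) = 5 + X + u (x(u, X) = (u + X) + 5 = (X + u) + 5 = 5 + X + u)
z(h, R) = 4/3 (z(h, R) = 5 - ⅔ - 3 = 4/3)
z(3, 1)*(-144) = (4/3)*(-144) = -192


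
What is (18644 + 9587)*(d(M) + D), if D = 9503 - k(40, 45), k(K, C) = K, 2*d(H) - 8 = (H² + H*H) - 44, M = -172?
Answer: 1101827699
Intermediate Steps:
d(H) = -18 + H² (d(H) = 4 + ((H² + H*H) - 44)/2 = 4 + ((H² + H²) - 44)/2 = 4 + (2*H² - 44)/2 = 4 + (-44 + 2*H²)/2 = 4 + (-22 + H²) = -18 + H²)
D = 9463 (D = 9503 - 1*40 = 9503 - 40 = 9463)
(18644 + 9587)*(d(M) + D) = (18644 + 9587)*((-18 + (-172)²) + 9463) = 28231*((-18 + 29584) + 9463) = 28231*(29566 + 9463) = 28231*39029 = 1101827699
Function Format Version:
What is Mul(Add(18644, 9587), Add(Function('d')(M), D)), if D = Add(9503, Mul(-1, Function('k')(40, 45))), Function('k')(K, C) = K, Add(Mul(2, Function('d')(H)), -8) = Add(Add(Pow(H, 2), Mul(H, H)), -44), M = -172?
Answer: 1101827699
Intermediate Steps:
Function('d')(H) = Add(-18, Pow(H, 2)) (Function('d')(H) = Add(4, Mul(Rational(1, 2), Add(Add(Pow(H, 2), Mul(H, H)), -44))) = Add(4, Mul(Rational(1, 2), Add(Add(Pow(H, 2), Pow(H, 2)), -44))) = Add(4, Mul(Rational(1, 2), Add(Mul(2, Pow(H, 2)), -44))) = Add(4, Mul(Rational(1, 2), Add(-44, Mul(2, Pow(H, 2))))) = Add(4, Add(-22, Pow(H, 2))) = Add(-18, Pow(H, 2)))
D = 9463 (D = Add(9503, Mul(-1, 40)) = Add(9503, -40) = 9463)
Mul(Add(18644, 9587), Add(Function('d')(M), D)) = Mul(Add(18644, 9587), Add(Add(-18, Pow(-172, 2)), 9463)) = Mul(28231, Add(Add(-18, 29584), 9463)) = Mul(28231, Add(29566, 9463)) = Mul(28231, 39029) = 1101827699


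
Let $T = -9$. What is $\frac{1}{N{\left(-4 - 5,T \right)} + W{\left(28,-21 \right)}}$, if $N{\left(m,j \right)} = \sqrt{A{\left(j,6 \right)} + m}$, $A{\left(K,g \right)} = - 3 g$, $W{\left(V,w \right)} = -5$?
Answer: $- \frac{5}{52} - \frac{3 i \sqrt{3}}{52} \approx -0.096154 - 0.099926 i$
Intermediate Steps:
$N{\left(m,j \right)} = \sqrt{-18 + m}$ ($N{\left(m,j \right)} = \sqrt{\left(-3\right) 6 + m} = \sqrt{-18 + m}$)
$\frac{1}{N{\left(-4 - 5,T \right)} + W{\left(28,-21 \right)}} = \frac{1}{\sqrt{-18 - 9} - 5} = \frac{1}{\sqrt{-27} - 5} = \frac{1}{3 i \sqrt{3} - 5} = \frac{1}{-5 + 3 i \sqrt{3}}$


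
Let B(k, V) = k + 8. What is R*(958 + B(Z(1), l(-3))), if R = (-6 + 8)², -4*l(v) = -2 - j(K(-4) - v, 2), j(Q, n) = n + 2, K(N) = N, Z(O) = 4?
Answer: 3880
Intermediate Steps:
j(Q, n) = 2 + n
l(v) = 3/2 (l(v) = -(-2 - (2 + 2))/4 = -(-2 - 1*4)/4 = -(-2 - 4)/4 = -¼*(-6) = 3/2)
B(k, V) = 8 + k
R = 4 (R = 2² = 4)
R*(958 + B(Z(1), l(-3))) = 4*(958 + (8 + 4)) = 4*(958 + 12) = 4*970 = 3880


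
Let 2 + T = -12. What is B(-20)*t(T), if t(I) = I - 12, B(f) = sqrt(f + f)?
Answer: -52*I*sqrt(10) ≈ -164.44*I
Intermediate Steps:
T = -14 (T = -2 - 12 = -14)
B(f) = sqrt(2)*sqrt(f) (B(f) = sqrt(2*f) = sqrt(2)*sqrt(f))
t(I) = -12 + I
B(-20)*t(T) = (sqrt(2)*sqrt(-20))*(-12 - 14) = (sqrt(2)*(2*I*sqrt(5)))*(-26) = (2*I*sqrt(10))*(-26) = -52*I*sqrt(10)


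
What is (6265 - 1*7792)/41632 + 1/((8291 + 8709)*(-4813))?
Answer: -15617588579/425796484000 ≈ -0.036679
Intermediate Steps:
(6265 - 1*7792)/41632 + 1/((8291 + 8709)*(-4813)) = (6265 - 7792)*(1/41632) - 1/4813/17000 = -1527*1/41632 + (1/17000)*(-1/4813) = -1527/41632 - 1/81821000 = -15617588579/425796484000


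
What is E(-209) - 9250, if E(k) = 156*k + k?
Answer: -42063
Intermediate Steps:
E(k) = 157*k
E(-209) - 9250 = 157*(-209) - 9250 = -32813 - 9250 = -42063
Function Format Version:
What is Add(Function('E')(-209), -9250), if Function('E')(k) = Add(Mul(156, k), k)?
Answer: -42063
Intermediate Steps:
Function('E')(k) = Mul(157, k)
Add(Function('E')(-209), -9250) = Add(Mul(157, -209), -9250) = Add(-32813, -9250) = -42063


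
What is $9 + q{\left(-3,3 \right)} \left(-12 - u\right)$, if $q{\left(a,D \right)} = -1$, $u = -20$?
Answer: $1$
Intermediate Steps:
$9 + q{\left(-3,3 \right)} \left(-12 - u\right) = 9 - \left(-12 - -20\right) = 9 - \left(-12 + 20\right) = 9 - 8 = 1$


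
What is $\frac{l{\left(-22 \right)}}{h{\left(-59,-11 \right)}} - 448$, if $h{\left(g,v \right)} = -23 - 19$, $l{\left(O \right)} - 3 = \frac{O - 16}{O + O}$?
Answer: $- \frac{414037}{924} \approx -448.09$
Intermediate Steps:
$l{\left(O \right)} = 3 + \frac{-16 + O}{2 O}$ ($l{\left(O \right)} = 3 + \frac{O - 16}{O + O} = 3 + \frac{-16 + O}{2 O}$)
$h{\left(g,v \right)} = -42$
$\frac{l{\left(-22 \right)}}{h{\left(-59,-11 \right)}} - 448 = \frac{\frac{7}{2} - \frac{8}{-22}}{-42} - 448 = \left(\frac{7}{2} - - \frac{4}{11}\right) \left(- \frac{1}{42}\right) - 448 = \left(\frac{7}{2} + \frac{4}{11}\right) \left(- \frac{1}{42}\right) - 448 = \frac{85}{22} \left(- \frac{1}{42}\right) - 448 = - \frac{85}{924} - 448 = - \frac{414037}{924}$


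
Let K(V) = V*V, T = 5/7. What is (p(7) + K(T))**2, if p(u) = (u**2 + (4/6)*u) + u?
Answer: 80874049/21609 ≈ 3742.6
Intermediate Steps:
T = 5/7 (T = 5*(1/7) = 5/7 ≈ 0.71429)
K(V) = V**2
p(u) = u**2 + 5*u/3 (p(u) = (u**2 + (4*(1/6))*u) + u = (u**2 + 2*u/3) + u = u**2 + 5*u/3)
(p(7) + K(T))**2 = ((1/3)*7*(5 + 3*7) + (5/7)**2)**2 = ((1/3)*7*(5 + 21) + 25/49)**2 = ((1/3)*7*26 + 25/49)**2 = (182/3 + 25/49)**2 = (8993/147)**2 = 80874049/21609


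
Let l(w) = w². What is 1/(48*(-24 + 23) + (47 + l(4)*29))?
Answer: 1/463 ≈ 0.0021598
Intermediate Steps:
1/(48*(-24 + 23) + (47 + l(4)*29)) = 1/(48*(-24 + 23) + (47 + 4²*29)) = 1/(48*(-1) + (47 + 16*29)) = 1/(-48 + (47 + 464)) = 1/(-48 + 511) = 1/463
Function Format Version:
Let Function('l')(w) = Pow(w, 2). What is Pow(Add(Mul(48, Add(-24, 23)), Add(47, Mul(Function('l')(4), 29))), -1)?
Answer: Rational(1, 463) ≈ 0.0021598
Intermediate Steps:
Pow(Add(Mul(48, Add(-24, 23)), Add(47, Mul(Function('l')(4), 29))), -1) = Pow(Add(Mul(48, Add(-24, 23)), Add(47, Mul(Pow(4, 2), 29))), -1) = Pow(Add(Mul(48, -1), Add(47, Mul(16, 29))), -1) = Pow(Add(-48, Add(47, 464)), -1) = Pow(Add(-48, 511), -1) = Pow(463, -1) = Rational(1, 463)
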